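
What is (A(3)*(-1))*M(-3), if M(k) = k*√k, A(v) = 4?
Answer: 12*I*√3 ≈ 20.785*I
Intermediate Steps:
M(k) = k^(3/2)
(A(3)*(-1))*M(-3) = (4*(-1))*(-3)^(3/2) = -(-12)*I*√3 = 12*I*√3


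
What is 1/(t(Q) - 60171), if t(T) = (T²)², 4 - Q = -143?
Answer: 1/466888710 ≈ 2.1418e-9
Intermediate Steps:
Q = 147 (Q = 4 - 1*(-143) = 4 + 143 = 147)
t(T) = T⁴
1/(t(Q) - 60171) = 1/(147⁴ - 60171) = 1/(466948881 - 60171) = 1/466888710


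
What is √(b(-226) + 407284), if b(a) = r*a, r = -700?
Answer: 2*√141371 ≈ 751.99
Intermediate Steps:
b(a) = -700*a
√(b(-226) + 407284) = √(-700*(-226) + 407284) = √(158200 + 407284) = √565484 = 2*√141371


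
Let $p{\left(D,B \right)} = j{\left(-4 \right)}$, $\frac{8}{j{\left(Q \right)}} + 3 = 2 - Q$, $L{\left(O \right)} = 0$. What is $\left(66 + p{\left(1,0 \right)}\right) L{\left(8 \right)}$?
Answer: $0$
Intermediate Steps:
$j{\left(Q \right)} = \frac{8}{-1 - Q}$ ($j{\left(Q \right)} = \frac{8}{-3 - \left(-2 + Q\right)} = \frac{8}{-1 - Q}$)
$p{\left(D,B \right)} = \frac{8}{3}$ ($p{\left(D,B \right)} = - \frac{8}{1 - 4} = - \frac{8}{-3} = \left(-8\right) \left(- \frac{1}{3}\right) = \frac{8}{3}$)
$\left(66 + p{\left(1,0 \right)}\right) L{\left(8 \right)} = \left(66 + \frac{8}{3}\right) 0 = \frac{206}{3} \cdot 0 = 0$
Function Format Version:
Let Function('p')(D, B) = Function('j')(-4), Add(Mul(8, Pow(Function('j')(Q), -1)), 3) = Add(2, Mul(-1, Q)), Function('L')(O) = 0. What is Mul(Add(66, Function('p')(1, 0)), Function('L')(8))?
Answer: 0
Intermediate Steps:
Function('j')(Q) = Mul(8, Pow(Add(-1, Mul(-1, Q)), -1)) (Function('j')(Q) = Mul(8, Pow(Add(-3, Add(2, Mul(-1, Q))), -1)) = Mul(8, Pow(Add(-1, Mul(-1, Q)), -1)))
Function('p')(D, B) = Rational(8, 3) (Function('p')(D, B) = Mul(-8, Pow(Add(1, -4), -1)) = Mul(-8, Pow(-3, -1)) = Mul(-8, Rational(-1, 3)) = Rational(8, 3))
Mul(Add(66, Function('p')(1, 0)), Function('L')(8)) = Mul(Add(66, Rational(8, 3)), 0) = Mul(Rational(206, 3), 0) = 0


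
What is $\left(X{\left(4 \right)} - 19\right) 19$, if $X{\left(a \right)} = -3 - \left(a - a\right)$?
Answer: $-418$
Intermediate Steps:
$X{\left(a \right)} = -3$ ($X{\left(a \right)} = -3 - 0 = -3 + 0 = -3$)
$\left(X{\left(4 \right)} - 19\right) 19 = \left(-3 - 19\right) 19 = \left(-22\right) 19 = -418$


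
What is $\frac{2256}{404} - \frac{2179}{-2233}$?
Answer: $\frac{1479491}{225533} \approx 6.56$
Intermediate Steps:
$\frac{2256}{404} - \frac{2179}{-2233} = 2256 \cdot \frac{1}{404} - - \frac{2179}{2233} = \frac{564}{101} + \frac{2179}{2233} = \frac{1479491}{225533}$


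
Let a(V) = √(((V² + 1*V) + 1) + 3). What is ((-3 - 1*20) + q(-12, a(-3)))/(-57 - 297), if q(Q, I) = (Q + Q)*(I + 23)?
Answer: 575/354 + 4*√10/59 ≈ 1.8387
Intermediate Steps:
a(V) = √(4 + V + V²) (a(V) = √(((V² + V) + 1) + 3) = √(((V + V²) + 1) + 3) = √((1 + V + V²) + 3) = √(4 + V + V²))
q(Q, I) = 2*Q*(23 + I) (q(Q, I) = (2*Q)*(23 + I) = 2*Q*(23 + I))
((-3 - 1*20) + q(-12, a(-3)))/(-57 - 297) = ((-3 - 1*20) + 2*(-12)*(23 + √(4 - 3 + (-3)²)))/(-57 - 297) = ((-3 - 20) + 2*(-12)*(23 + √(4 - 3 + 9)))/(-354) = (-23 + 2*(-12)*(23 + √10))*(-1/354) = (-23 + (-552 - 24*√10))*(-1/354) = (-575 - 24*√10)*(-1/354) = 575/354 + 4*√10/59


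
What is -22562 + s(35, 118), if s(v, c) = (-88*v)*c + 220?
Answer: -385782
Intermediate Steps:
s(v, c) = 220 - 88*c*v (s(v, c) = -88*c*v + 220 = 220 - 88*c*v)
-22562 + s(35, 118) = -22562 + (220 - 88*118*35) = -22562 + (220 - 363440) = -22562 - 363220 = -385782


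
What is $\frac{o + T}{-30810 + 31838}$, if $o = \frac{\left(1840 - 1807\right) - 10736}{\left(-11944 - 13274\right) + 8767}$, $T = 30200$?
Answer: $\frac{496830903}{16911628} \approx 29.378$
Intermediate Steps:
$o = \frac{10703}{16451}$ ($o = \frac{33 - 10736}{-25218 + 8767} = - \frac{10703}{-16451} = \left(-10703\right) \left(- \frac{1}{16451}\right) = \frac{10703}{16451} \approx 0.6506$)
$\frac{o + T}{-30810 + 31838} = \frac{\frac{10703}{16451} + 30200}{-30810 + 31838} = \frac{496830903}{16451 \cdot 1028} = \frac{496830903}{16451} \cdot \frac{1}{1028} = \frac{496830903}{16911628}$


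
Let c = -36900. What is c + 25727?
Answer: -11173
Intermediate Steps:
c + 25727 = -36900 + 25727 = -11173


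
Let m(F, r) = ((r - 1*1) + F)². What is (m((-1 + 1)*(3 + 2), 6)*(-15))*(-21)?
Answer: 7875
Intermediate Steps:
m(F, r) = (-1 + F + r)² (m(F, r) = ((r - 1) + F)² = ((-1 + r) + F)² = (-1 + F + r)²)
(m((-1 + 1)*(3 + 2), 6)*(-15))*(-21) = ((-1 + (-1 + 1)*(3 + 2) + 6)²*(-15))*(-21) = ((-1 + 0*5 + 6)²*(-15))*(-21) = ((-1 + 0 + 6)²*(-15))*(-21) = (5²*(-15))*(-21) = (25*(-15))*(-21) = -375*(-21) = 7875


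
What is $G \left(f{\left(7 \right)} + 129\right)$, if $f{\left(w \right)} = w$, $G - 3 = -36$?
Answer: $-4488$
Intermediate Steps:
$G = -33$ ($G = 3 - 36 = -33$)
$G \left(f{\left(7 \right)} + 129\right) = - 33 \left(7 + 129\right) = \left(-33\right) 136 = -4488$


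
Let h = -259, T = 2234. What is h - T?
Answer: -2493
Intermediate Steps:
h - T = -259 - 1*2234 = -259 - 2234 = -2493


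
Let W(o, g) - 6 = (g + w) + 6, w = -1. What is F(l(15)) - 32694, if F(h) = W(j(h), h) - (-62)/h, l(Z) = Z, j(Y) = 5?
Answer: -489958/15 ≈ -32664.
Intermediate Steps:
W(o, g) = 11 + g (W(o, g) = 6 + ((g - 1) + 6) = 6 + ((-1 + g) + 6) = 6 + (5 + g) = 11 + g)
F(h) = 11 + h + 62/h (F(h) = (11 + h) - (-62)/h = (11 + h) + 62/h = 11 + h + 62/h)
F(l(15)) - 32694 = (11 + 15 + 62/15) - 32694 = 452/15 - 32694 = -489958/15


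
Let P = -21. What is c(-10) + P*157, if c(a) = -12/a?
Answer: -16479/5 ≈ -3295.8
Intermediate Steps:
c(-10) + P*157 = -12/(-10) - 21*157 = -12*(-1/10) - 3297 = 6/5 - 3297 = -16479/5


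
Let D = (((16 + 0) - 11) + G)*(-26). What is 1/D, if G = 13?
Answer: -1/468 ≈ -0.0021368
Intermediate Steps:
D = -468 (D = (((16 + 0) - 11) + 13)*(-26) = ((16 - 11) + 13)*(-26) = (5 + 13)*(-26) = 18*(-26) = -468)
1/D = 1/(-468) = -1/468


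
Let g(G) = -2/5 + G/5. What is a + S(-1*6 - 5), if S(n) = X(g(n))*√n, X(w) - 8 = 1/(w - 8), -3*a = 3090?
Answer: -1030 + 419*I*√11/53 ≈ -1030.0 + 26.22*I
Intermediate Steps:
a = -1030 (a = -⅓*3090 = -1030)
g(G) = -⅖ + G/5 (g(G) = -2*⅕ + G*(⅕) = -⅖ + G/5)
X(w) = 8 + 1/(-8 + w) (X(w) = 8 + 1/(w - 8) = 8 + 1/(-8 + w))
S(n) = √n*(-331/5 + 8*n/5)/(-42/5 + n/5) (S(n) = ((-63 + 8*(-⅖ + n/5))/(-8 + (-⅖ + n/5)))*√n = ((-63 + (-16/5 + 8*n/5))/(-42/5 + n/5))*√n = ((-331/5 + 8*n/5)/(-42/5 + n/5))*√n = √n*(-331/5 + 8*n/5)/(-42/5 + n/5))
a + S(-1*6 - 5) = -1030 + √(-1*6 - 5)*(-331 + 8*(-1*6 - 5))/(-42 + (-1*6 - 5)) = -1030 + √(-6 - 5)*(-331 + 8*(-6 - 5))/(-42 + (-6 - 5)) = -1030 + √(-11)*(-331 + 8*(-11))/(-42 - 11) = -1030 + (I*√11)*(-331 - 88)/(-53) = -1030 + (I*√11)*(-1/53)*(-419) = -1030 + 419*I*√11/53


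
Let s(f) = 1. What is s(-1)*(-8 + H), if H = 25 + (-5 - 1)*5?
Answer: -13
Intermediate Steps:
H = -5 (H = 25 - 6*5 = 25 - 30 = -5)
s(-1)*(-8 + H) = 1*(-8 - 5) = 1*(-13) = -13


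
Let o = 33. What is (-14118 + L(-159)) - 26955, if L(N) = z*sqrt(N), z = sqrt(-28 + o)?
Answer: -41073 + I*sqrt(795) ≈ -41073.0 + 28.196*I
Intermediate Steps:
z = sqrt(5) (z = sqrt(-28 + 33) = sqrt(5) ≈ 2.2361)
L(N) = sqrt(5)*sqrt(N)
(-14118 + L(-159)) - 26955 = (-14118 + sqrt(5)*sqrt(-159)) - 26955 = (-14118 + sqrt(5)*(I*sqrt(159))) - 26955 = (-14118 + I*sqrt(795)) - 26955 = -41073 + I*sqrt(795)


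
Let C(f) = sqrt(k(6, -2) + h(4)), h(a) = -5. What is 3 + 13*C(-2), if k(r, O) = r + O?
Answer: 3 + 13*I ≈ 3.0 + 13.0*I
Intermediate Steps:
k(r, O) = O + r
C(f) = I (C(f) = sqrt((-2 + 6) - 5) = sqrt(4 - 5) = sqrt(-1) = I)
3 + 13*C(-2) = 3 + 13*I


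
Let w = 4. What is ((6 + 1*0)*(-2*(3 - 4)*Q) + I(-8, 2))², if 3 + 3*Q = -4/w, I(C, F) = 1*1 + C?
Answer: 529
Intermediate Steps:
I(C, F) = 1 + C
Q = -4/3 (Q = -1 + (-4/4)/3 = -1 + (-4*¼)/3 = -1 + (⅓)*(-1) = -1 - ⅓ = -4/3 ≈ -1.3333)
((6 + 1*0)*(-2*(3 - 4)*Q) + I(-8, 2))² = ((6 + 1*0)*(-2*(3 - 4)*(-4)/3) + (1 - 8))² = ((6 + 0)*(-(-2)*(-4)/3) - 7)² = (6*(-2*4/3) - 7)² = (6*(-8/3) - 7)² = (-16 - 7)² = (-23)² = 529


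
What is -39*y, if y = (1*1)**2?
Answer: -39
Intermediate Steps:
y = 1 (y = 1**2 = 1)
-39*y = -39*1 = -39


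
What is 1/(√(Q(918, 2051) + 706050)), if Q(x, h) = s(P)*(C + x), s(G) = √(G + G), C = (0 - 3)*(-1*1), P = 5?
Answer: √3/(3*√(235350 + 307*√10)) ≈ 0.0011877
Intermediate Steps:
C = 3 (C = -3*(-1) = 3)
s(G) = √2*√G (s(G) = √(2*G) = √2*√G)
Q(x, h) = √10*(3 + x) (Q(x, h) = (√2*√5)*(3 + x) = √10*(3 + x))
1/(√(Q(918, 2051) + 706050)) = 1/(√(√10*(3 + 918) + 706050)) = 1/(√(√10*921 + 706050)) = 1/(√(921*√10 + 706050)) = 1/(√(706050 + 921*√10)) = (706050 + 921*√10)^(-½)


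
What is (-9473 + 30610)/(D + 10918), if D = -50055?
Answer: -21137/39137 ≈ -0.54008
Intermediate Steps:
(-9473 + 30610)/(D + 10918) = (-9473 + 30610)/(-50055 + 10918) = 21137/(-39137) = 21137*(-1/39137) = -21137/39137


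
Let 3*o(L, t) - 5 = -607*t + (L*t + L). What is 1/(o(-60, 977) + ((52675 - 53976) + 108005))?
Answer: -1/110534 ≈ -9.0470e-6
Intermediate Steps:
o(L, t) = 5/3 - 607*t/3 + L/3 + L*t/3 (o(L, t) = 5/3 + (-607*t + (L*t + L))/3 = 5/3 + (-607*t + (L + L*t))/3 = 5/3 + (L - 607*t + L*t)/3 = 5/3 + (-607*t/3 + L/3 + L*t/3) = 5/3 - 607*t/3 + L/3 + L*t/3)
1/(o(-60, 977) + ((52675 - 53976) + 108005)) = 1/((5/3 - 607/3*977 + (1/3)*(-60) + (1/3)*(-60)*977) + ((52675 - 53976) + 108005)) = 1/((5/3 - 593039/3 - 20 - 19540) + (-1301 + 108005)) = 1/(-217238 + 106704) = 1/(-110534) = -1/110534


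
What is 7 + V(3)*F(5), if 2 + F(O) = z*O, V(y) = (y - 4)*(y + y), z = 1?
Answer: -11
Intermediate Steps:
V(y) = 2*y*(-4 + y) (V(y) = (-4 + y)*(2*y) = 2*y*(-4 + y))
F(O) = -2 + O (F(O) = -2 + 1*O = -2 + O)
7 + V(3)*F(5) = 7 + (2*3*(-4 + 3))*(-2 + 5) = 7 + (2*3*(-1))*3 = 7 - 6*3 = 7 - 18 = -11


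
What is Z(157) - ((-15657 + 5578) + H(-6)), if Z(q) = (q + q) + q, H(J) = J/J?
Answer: 10549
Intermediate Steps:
H(J) = 1
Z(q) = 3*q (Z(q) = 2*q + q = 3*q)
Z(157) - ((-15657 + 5578) + H(-6)) = 3*157 - ((-15657 + 5578) + 1) = 471 - (-10079 + 1) = 471 - 1*(-10078) = 471 + 10078 = 10549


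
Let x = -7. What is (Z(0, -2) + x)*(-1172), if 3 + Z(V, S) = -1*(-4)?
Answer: 7032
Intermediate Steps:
Z(V, S) = 1 (Z(V, S) = -3 - 1*(-4) = -3 + 4 = 1)
(Z(0, -2) + x)*(-1172) = (1 - 7)*(-1172) = -6*(-1172) = 7032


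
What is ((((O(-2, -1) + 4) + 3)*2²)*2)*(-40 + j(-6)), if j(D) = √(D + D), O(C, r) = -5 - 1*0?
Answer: -640 + 32*I*√3 ≈ -640.0 + 55.426*I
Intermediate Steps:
O(C, r) = -5 (O(C, r) = -5 + 0 = -5)
j(D) = √2*√D (j(D) = √(2*D) = √2*√D)
((((O(-2, -1) + 4) + 3)*2²)*2)*(-40 + j(-6)) = ((((-5 + 4) + 3)*2²)*2)*(-40 + √2*√(-6)) = (((-1 + 3)*4)*2)*(-40 + √2*(I*√6)) = ((2*4)*2)*(-40 + 2*I*√3) = (8*2)*(-40 + 2*I*√3) = 16*(-40 + 2*I*√3) = -640 + 32*I*√3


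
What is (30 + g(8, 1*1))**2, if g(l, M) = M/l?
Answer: 58081/64 ≈ 907.52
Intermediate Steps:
(30 + g(8, 1*1))**2 = (30 + (1*1)/8)**2 = (30 + 1*(1/8))**2 = (30 + 1/8)**2 = (241/8)**2 = 58081/64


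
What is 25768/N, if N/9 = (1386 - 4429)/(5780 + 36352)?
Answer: -361885792/9129 ≈ -39641.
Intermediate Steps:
N = -9129/14044 (N = 9*((1386 - 4429)/(5780 + 36352)) = 9*(-3043/42132) = -9129/14044 ≈ -0.65003)
25768/N = 25768/(-9129/14044) = 25768*(-14044/9129) = -361885792/9129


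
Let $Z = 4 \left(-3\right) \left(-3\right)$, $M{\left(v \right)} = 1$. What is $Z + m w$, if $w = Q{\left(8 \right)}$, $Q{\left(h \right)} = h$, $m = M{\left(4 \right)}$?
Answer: $44$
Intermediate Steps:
$m = 1$
$Z = 36$ ($Z = \left(-12\right) \left(-3\right) = 36$)
$w = 8$
$Z + m w = 36 + 1 \cdot 8 = 36 + 8 = 44$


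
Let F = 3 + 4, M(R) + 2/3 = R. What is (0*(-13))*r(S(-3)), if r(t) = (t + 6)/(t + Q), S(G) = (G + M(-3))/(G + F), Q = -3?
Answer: 0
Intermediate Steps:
M(R) = -⅔ + R
F = 7
S(G) = (-11/3 + G)/(7 + G) (S(G) = (G + (-⅔ - 3))/(G + 7) = (G - 11/3)/(7 + G) = (-11/3 + G)/(7 + G))
r(t) = (6 + t)/(-3 + t) (r(t) = (t + 6)/(t - 3) = (6 + t)/(-3 + t))
(0*(-13))*r(S(-3)) = (0*(-13))*((6 + (-11/3 - 3)/(7 - 3))/(-3 + (-11/3 - 3)/(7 - 3))) = 0*((6 - 20/3/4)/(-3 - 20/3/4)) = 0*((6 + (¼)*(-20/3))/(-3 + (¼)*(-20/3))) = 0*((6 - 5/3)/(-3 - 5/3)) = 0*((13/3)/(-14/3)) = 0*(-3/14*13/3) = 0*(-13/14) = 0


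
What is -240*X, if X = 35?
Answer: -8400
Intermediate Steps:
-240*X = -240*35 = -8400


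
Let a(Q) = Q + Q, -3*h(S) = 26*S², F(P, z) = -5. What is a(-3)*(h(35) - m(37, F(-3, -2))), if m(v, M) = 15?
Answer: 63790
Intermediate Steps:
h(S) = -26*S²/3
a(Q) = 2*Q
a(-3)*(h(35) - m(37, F(-3, -2))) = (2*(-3))*(-26/3*35² - 1*15) = -6*(-26/3*1225 - 15) = -6*(-31850/3 - 15) = -6*(-31895/3) = 63790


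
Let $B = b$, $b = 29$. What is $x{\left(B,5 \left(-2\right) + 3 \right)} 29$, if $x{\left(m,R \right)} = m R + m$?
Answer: $-5046$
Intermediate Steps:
$B = 29$
$x{\left(m,R \right)} = m + R m$ ($x{\left(m,R \right)} = R m + m = m + R m$)
$x{\left(B,5 \left(-2\right) + 3 \right)} 29 = 29 \left(1 + \left(5 \left(-2\right) + 3\right)\right) 29 = 29 \left(1 + \left(-10 + 3\right)\right) 29 = 29 \left(1 - 7\right) 29 = 29 \left(-6\right) 29 = \left(-174\right) 29 = -5046$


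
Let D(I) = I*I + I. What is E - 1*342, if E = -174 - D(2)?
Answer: -522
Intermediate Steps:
D(I) = I + I² (D(I) = I² + I = I + I²)
E = -180 (E = -174 - 2*(1 + 2) = -174 - 2*3 = -174 - 1*6 = -174 - 6 = -180)
E - 1*342 = -180 - 1*342 = -180 - 342 = -522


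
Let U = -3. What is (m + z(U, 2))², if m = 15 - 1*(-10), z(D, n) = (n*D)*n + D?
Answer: 100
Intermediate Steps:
z(D, n) = D + D*n² (z(D, n) = (D*n)*n + D = D*n² + D = D + D*n²)
m = 25 (m = 15 + 10 = 25)
(m + z(U, 2))² = (25 - 3*(1 + 2²))² = (25 - 3*(1 + 4))² = (25 - 3*5)² = (25 - 15)² = 10² = 100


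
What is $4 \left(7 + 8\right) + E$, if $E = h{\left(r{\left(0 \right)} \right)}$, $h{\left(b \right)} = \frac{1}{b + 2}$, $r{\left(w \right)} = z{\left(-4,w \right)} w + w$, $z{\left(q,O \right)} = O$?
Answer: $\frac{121}{2} \approx 60.5$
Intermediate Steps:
$r{\left(w \right)} = w + w^{2}$ ($r{\left(w \right)} = w w + w = w^{2} + w = w + w^{2}$)
$h{\left(b \right)} = \frac{1}{2 + b}$
$E = \frac{1}{2}$ ($E = \frac{1}{2 + 0 \left(1 + 0\right)} = \frac{1}{2 + 0 \cdot 1} = \frac{1}{2 + 0} = \frac{1}{2} \approx 0.5$)
$4 \left(7 + 8\right) + E = 4 \left(7 + 8\right) + \frac{1}{2} = 4 \cdot 15 + \frac{1}{2} = 60 + \frac{1}{2} = \frac{121}{2}$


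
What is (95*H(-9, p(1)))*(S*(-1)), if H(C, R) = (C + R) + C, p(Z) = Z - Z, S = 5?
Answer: 8550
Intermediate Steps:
p(Z) = 0
H(C, R) = R + 2*C
(95*H(-9, p(1)))*(S*(-1)) = (95*(0 + 2*(-9)))*(5*(-1)) = (95*(0 - 18))*(-5) = (95*(-18))*(-5) = -1710*(-5) = 8550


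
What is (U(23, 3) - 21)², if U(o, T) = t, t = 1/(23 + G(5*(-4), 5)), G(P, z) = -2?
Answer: 193600/441 ≈ 439.00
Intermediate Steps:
t = 1/21 (t = 1/(23 - 2) = 1/21 ≈ 0.047619)
U(o, T) = 1/21
(U(23, 3) - 21)² = (1/21 - 21)² = (-440/21)² = 193600/441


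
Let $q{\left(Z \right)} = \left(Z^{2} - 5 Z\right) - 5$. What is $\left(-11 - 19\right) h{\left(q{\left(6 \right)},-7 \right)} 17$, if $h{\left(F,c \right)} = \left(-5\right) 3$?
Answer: $7650$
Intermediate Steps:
$q{\left(Z \right)} = -5 + Z^{2} - 5 Z$
$h{\left(F,c \right)} = -15$
$\left(-11 - 19\right) h{\left(q{\left(6 \right)},-7 \right)} 17 = \left(-11 - 19\right) \left(-15\right) 17 = \left(-30\right) \left(-15\right) 17 = 450 \cdot 17 = 7650$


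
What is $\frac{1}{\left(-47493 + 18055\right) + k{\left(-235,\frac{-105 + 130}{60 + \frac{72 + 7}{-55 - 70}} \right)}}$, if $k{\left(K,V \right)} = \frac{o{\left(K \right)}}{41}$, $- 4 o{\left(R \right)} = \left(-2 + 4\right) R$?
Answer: $- \frac{82}{2413681} \approx -3.3973 \cdot 10^{-5}$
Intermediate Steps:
$o{\left(R \right)} = - \frac{R}{2}$ ($o{\left(R \right)} = - \frac{\left(-2 + 4\right) R}{4} = - \frac{2 R}{4} = - \frac{R}{2}$)
$k{\left(K,V \right)} = - \frac{K}{82}$ ($k{\left(K,V \right)} = \frac{\left(- \frac{1}{2}\right) K}{41} = - \frac{K}{2} \cdot \frac{1}{41} = - \frac{K}{82}$)
$\frac{1}{\left(-47493 + 18055\right) + k{\left(-235,\frac{-105 + 130}{60 + \frac{72 + 7}{-55 - 70}} \right)}} = \frac{1}{\left(-47493 + 18055\right) - - \frac{235}{82}} = \frac{1}{-29438 + \frac{235}{82}} = \frac{1}{- \frac{2413681}{82}} = - \frac{82}{2413681}$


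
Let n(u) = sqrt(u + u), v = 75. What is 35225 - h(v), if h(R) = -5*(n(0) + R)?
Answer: 35600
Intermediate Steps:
n(u) = sqrt(2)*sqrt(u) (n(u) = sqrt(2*u) = sqrt(2)*sqrt(u))
h(R) = -5*R (h(R) = -5*(sqrt(2)*sqrt(0) + R) = -5*(sqrt(2)*0 + R) = -5*(0 + R) = -5*R)
35225 - h(v) = 35225 - (-5)*75 = 35225 - 1*(-375) = 35225 + 375 = 35600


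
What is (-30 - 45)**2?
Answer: 5625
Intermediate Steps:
(-30 - 45)**2 = (-75)**2 = 5625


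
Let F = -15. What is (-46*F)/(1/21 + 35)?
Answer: 315/16 ≈ 19.688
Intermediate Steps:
(-46*F)/(1/21 + 35) = (-46*(-15))/(1/21 + 35) = 690/(1/21 + 35) = 690/(736/21) = 690*(21/736) = 315/16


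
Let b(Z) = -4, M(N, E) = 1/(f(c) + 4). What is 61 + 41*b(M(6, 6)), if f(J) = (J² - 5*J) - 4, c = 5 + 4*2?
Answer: -103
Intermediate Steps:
c = 13 (c = 5 + 8 = 13)
f(J) = -4 + J² - 5*J
M(N, E) = 1/104 (M(N, E) = 1/((-4 + 13² - 5*13) + 4) = 1/((-4 + 169 - 65) + 4) = 1/(100 + 4) = 1/104)
61 + 41*b(M(6, 6)) = 61 + 41*(-4) = 61 - 164 = -103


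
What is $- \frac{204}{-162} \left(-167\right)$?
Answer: $- \frac{5678}{27} \approx -210.3$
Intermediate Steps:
$- \frac{204}{-162} \left(-167\right) = \left(-204\right) \left(- \frac{1}{162}\right) \left(-167\right) = \frac{34}{27} \left(-167\right) = - \frac{5678}{27}$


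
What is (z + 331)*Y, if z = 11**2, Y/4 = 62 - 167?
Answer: -189840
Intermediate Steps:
Y = -420 (Y = 4*(62 - 167) = 4*(-105) = -420)
z = 121
(z + 331)*Y = (121 + 331)*(-420) = 452*(-420) = -189840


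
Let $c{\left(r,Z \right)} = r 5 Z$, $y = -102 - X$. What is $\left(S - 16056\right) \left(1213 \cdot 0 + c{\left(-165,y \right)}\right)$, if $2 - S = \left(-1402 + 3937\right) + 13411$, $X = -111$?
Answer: $237600000$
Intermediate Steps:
$S = -15944$ ($S = 2 - \left(\left(-1402 + 3937\right) + 13411\right) = 2 - \left(2535 + 13411\right) = 2 - 15946 = -15944$)
$y = 9$ ($y = -102 - -111 = -102 + 111 = 9$)
$c{\left(r,Z \right)} = 5 Z r$ ($c{\left(r,Z \right)} = 5 r Z = 5 Z r$)
$\left(S - 16056\right) \left(1213 \cdot 0 + c{\left(-165,y \right)}\right) = \left(-15944 - 16056\right) \left(1213 \cdot 0 + 5 \cdot 9 \left(-165\right)\right) = - 32000 \left(0 - 7425\right) = \left(-32000\right) \left(-7425\right) = 237600000$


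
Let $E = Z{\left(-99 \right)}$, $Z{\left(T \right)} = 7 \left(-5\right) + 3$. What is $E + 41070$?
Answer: $41038$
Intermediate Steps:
$Z{\left(T \right)} = -32$ ($Z{\left(T \right)} = -35 + 3 = -32$)
$E = -32$
$E + 41070 = -32 + 41070 = 41038$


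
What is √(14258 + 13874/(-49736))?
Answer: √2204305780519/12434 ≈ 119.41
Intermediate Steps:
√(14258 + 13874/(-49736)) = √(14258 + 13874*(-1/49736)) = √(14258 - 6937/24868) = √(354561007/24868) = √2204305780519/12434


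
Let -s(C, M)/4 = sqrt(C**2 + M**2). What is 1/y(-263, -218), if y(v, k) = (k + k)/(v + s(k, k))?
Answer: 263/436 + 2*sqrt(2) ≈ 3.4316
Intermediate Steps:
s(C, M) = -4*sqrt(C**2 + M**2)
y(v, k) = 2*k/(v - 4*sqrt(2)*sqrt(k**2)) (y(v, k) = (k + k)/(v - 4*sqrt(k**2 + k**2)) = (2*k)/(v - 4*sqrt(2)*sqrt(k**2)) = 2*k/(v - 4*sqrt(2)*sqrt(k**2)))
1/y(-263, -218) = 1/(2*(-218)/(-263 - 4*sqrt(2)*sqrt((-218)**2))) = 1/(2*(-218)/(-263 - 4*sqrt(2)*sqrt(47524))) = 1/(2*(-218)/(-263 - 4*sqrt(2)*218)) = 1/(2*(-218)/(-263 - 872*sqrt(2))) = 1/(-436/(-263 - 872*sqrt(2))) = 263/436 + 2*sqrt(2)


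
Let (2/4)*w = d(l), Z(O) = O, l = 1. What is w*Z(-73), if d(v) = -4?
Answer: 584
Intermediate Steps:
w = -8 (w = 2*(-4) = -8)
w*Z(-73) = -8*(-73) = 584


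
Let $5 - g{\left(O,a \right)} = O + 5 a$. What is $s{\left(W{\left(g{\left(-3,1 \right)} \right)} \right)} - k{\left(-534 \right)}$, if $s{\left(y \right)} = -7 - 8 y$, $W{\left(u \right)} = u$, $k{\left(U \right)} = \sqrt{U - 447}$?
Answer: $-31 - 3 i \sqrt{109} \approx -31.0 - 31.321 i$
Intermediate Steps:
$g{\left(O,a \right)} = 5 - O - 5 a$ ($g{\left(O,a \right)} = 5 - \left(O + 5 a\right) = 5 - O - 5 a$)
$k{\left(U \right)} = \sqrt{-447 + U}$
$s{\left(W{\left(g{\left(-3,1 \right)} \right)} \right)} - k{\left(-534 \right)} = \left(-7 - 8 \left(5 - -3 - 5\right)\right) - \sqrt{-447 - 534} = \left(-7 - 8 \left(5 + 3 - 5\right)\right) - \sqrt{-981} = \left(-7 - 24\right) - 3 i \sqrt{109} = -31 - 3 i \sqrt{109}$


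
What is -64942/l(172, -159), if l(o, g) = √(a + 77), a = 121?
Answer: -32471*√22/33 ≈ -4615.2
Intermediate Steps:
l(o, g) = 3*√22 (l(o, g) = √(121 + 77) = √198 = 3*√22)
-64942/l(172, -159) = -64942*√22/66 = -32471*√22/33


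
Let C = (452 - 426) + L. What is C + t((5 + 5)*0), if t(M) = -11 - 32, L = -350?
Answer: -367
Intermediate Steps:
t(M) = -43
C = -324 (C = (452 - 426) - 350 = 26 - 350 = -324)
C + t((5 + 5)*0) = -324 - 43 = -367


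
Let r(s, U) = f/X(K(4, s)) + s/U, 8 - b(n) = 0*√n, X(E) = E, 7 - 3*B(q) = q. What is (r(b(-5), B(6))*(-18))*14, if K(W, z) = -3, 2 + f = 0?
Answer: -6216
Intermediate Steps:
f = -2 (f = -2 + 0 = -2)
B(q) = 7/3 - q/3
b(n) = 8 (b(n) = 8 - 0*√n = 8 - 1*0 = 8 + 0 = 8)
r(s, U) = ⅔ + s/U (r(s, U) = -2/(-3) + s/U = -2*(-⅓) + s/U = ⅔ + s/U)
(r(b(-5), B(6))*(-18))*14 = ((⅔ + 8/(7/3 - ⅓*6))*(-18))*14 = ((⅔ + 8/(7/3 - 2))*(-18))*14 = ((⅔ + 8/(⅓))*(-18))*14 = ((⅔ + 8*3)*(-18))*14 = ((⅔ + 24)*(-18))*14 = ((74/3)*(-18))*14 = -444*14 = -6216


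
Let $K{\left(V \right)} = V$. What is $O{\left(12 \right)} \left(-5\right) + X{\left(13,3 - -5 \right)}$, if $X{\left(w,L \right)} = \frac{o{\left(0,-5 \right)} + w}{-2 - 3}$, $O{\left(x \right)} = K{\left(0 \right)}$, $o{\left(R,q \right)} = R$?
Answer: $- \frac{13}{5} \approx -2.6$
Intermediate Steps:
$O{\left(x \right)} = 0$
$X{\left(w,L \right)} = - \frac{w}{5}$ ($X{\left(w,L \right)} = \frac{0 + w}{-2 - 3} = \frac{w}{-5} = w \left(- \frac{1}{5}\right) = - \frac{w}{5}$)
$O{\left(12 \right)} \left(-5\right) + X{\left(13,3 - -5 \right)} = 0 \left(-5\right) - \frac{13}{5} = 0 - \frac{13}{5} = - \frac{13}{5}$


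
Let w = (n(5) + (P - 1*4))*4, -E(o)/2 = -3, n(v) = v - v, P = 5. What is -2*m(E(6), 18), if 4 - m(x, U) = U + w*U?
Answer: 172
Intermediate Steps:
n(v) = 0
E(o) = 6 (E(o) = -2*(-3) = 6)
w = 4 (w = (0 + (5 - 1*4))*4 = (0 + (5 - 4))*4 = (0 + 1)*4 = 1*4 = 4)
m(x, U) = 4 - 5*U (m(x, U) = 4 - (U + 4*U) = 4 - 5*U)
-2*m(E(6), 18) = -2*(4 - 5*18) = -2*(4 - 90) = -2*(-86) = 172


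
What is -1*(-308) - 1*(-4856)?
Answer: 5164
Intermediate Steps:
-1*(-308) - 1*(-4856) = 308 + 4856 = 5164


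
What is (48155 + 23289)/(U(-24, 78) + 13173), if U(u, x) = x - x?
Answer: 71444/13173 ≈ 5.4235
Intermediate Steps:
U(u, x) = 0
(48155 + 23289)/(U(-24, 78) + 13173) = (48155 + 23289)/(0 + 13173) = 71444/13173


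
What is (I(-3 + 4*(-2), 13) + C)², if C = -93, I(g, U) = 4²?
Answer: 5929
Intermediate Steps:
I(g, U) = 16
(I(-3 + 4*(-2), 13) + C)² = (16 - 93)² = (-77)² = 5929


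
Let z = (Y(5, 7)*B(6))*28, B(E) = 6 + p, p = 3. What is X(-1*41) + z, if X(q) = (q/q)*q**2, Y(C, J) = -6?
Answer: 169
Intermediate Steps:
B(E) = 9 (B(E) = 6 + 3 = 9)
X(q) = q**2 (X(q) = 1*q**2 = q**2)
z = -1512 (z = -6*9*28 = -54*28 = -1512)
X(-1*41) + z = (-1*41)**2 - 1512 = (-41)**2 - 1512 = 1681 - 1512 = 169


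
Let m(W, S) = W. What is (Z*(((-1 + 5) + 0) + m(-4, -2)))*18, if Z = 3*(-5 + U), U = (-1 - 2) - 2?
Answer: 0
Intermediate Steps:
U = -5 (U = -3 - 2 = -5)
Z = -30 (Z = 3*(-5 - 5) = 3*(-10) = -30)
(Z*(((-1 + 5) + 0) + m(-4, -2)))*18 = -30*(((-1 + 5) + 0) - 4)*18 = -30*((4 + 0) - 4)*18 = -30*(4 - 4)*18 = -30*0*18 = 0*18 = 0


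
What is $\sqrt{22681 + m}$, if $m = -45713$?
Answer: $2 i \sqrt{5758} \approx 151.76 i$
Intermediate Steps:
$\sqrt{22681 + m} = \sqrt{22681 - 45713} = \sqrt{-23032} = 2 i \sqrt{5758}$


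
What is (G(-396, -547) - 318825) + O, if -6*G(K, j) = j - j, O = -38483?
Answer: -357308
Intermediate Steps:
G(K, j) = 0 (G(K, j) = -(j - j)/6 = -⅙*0 = 0)
(G(-396, -547) - 318825) + O = (0 - 318825) - 38483 = -318825 - 38483 = -357308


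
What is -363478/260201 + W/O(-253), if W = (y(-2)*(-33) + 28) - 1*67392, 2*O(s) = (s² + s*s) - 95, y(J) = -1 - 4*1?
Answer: -81467690192/33285692523 ≈ -2.4475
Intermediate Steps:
y(J) = -5 (y(J) = -1 - 4 = -5)
O(s) = -95/2 + s² (O(s) = ((s² + s*s) - 95)/2 = ((s² + s²) - 95)/2 = (2*s² - 95)/2 = (-95 + 2*s²)/2 = -95/2 + s²)
W = -67199 (W = (-5*(-33) + 28) - 1*67392 = (165 + 28) - 67392 = 193 - 67392 = -67199)
-363478/260201 + W/O(-253) = -363478/260201 - 67199/(-95/2 + (-253)²) = -363478*1/260201 - 67199/(-95/2 + 64009) = -363478/260201 - 67199/127923/2 = -363478/260201 - 67199*2/127923 = -363478/260201 - 134398/127923 = -81467690192/33285692523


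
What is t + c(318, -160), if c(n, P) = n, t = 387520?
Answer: 387838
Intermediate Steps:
t + c(318, -160) = 387520 + 318 = 387838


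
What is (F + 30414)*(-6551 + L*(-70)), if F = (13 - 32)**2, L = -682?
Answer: 1267591475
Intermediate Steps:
F = 361 (F = (-19)**2 = 361)
(F + 30414)*(-6551 + L*(-70)) = (361 + 30414)*(-6551 - 682*(-70)) = 30775*(-6551 + 47740) = 30775*41189 = 1267591475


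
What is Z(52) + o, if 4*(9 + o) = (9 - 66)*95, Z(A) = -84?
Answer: -5787/4 ≈ -1446.8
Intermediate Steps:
o = -5451/4 (o = -9 + ((9 - 66)*95)/4 = -9 + (-57*95)/4 = -9 + (1/4)*(-5415) = -9 - 5415/4 = -5451/4 ≈ -1362.8)
Z(52) + o = -84 - 5451/4 = -5787/4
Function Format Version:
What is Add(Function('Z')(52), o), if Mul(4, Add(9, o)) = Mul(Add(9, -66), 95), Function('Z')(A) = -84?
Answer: Rational(-5787, 4) ≈ -1446.8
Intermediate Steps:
o = Rational(-5451, 4) (o = Add(-9, Mul(Rational(1, 4), Mul(Add(9, -66), 95))) = Add(-9, Mul(Rational(1, 4), Mul(-57, 95))) = Add(-9, Mul(Rational(1, 4), -5415)) = Add(-9, Rational(-5415, 4)) = Rational(-5451, 4) ≈ -1362.8)
Add(Function('Z')(52), o) = Add(-84, Rational(-5451, 4)) = Rational(-5787, 4)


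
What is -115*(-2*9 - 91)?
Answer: 12535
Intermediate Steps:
-115*(-2*9 - 91) = -115*(-18 - 91) = -115*(-109) = 12535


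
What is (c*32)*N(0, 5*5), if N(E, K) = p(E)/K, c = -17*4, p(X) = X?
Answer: 0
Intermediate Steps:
c = -68
N(E, K) = E/K
(c*32)*N(0, 5*5) = (-68*32)*(0/((5*5))) = -0/25 = -2176*0 = 0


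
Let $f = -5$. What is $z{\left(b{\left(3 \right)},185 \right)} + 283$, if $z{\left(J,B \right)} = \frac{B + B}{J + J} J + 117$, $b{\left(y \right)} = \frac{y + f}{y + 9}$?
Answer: $585$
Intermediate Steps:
$b{\left(y \right)} = \frac{-5 + y}{9 + y}$ ($b{\left(y \right)} = \frac{y - 5}{y + 9} = \frac{-5 + y}{9 + y}$)
$z{\left(J,B \right)} = 117 + B$ ($z{\left(J,B \right)} = \frac{2 B}{2 J} J + 117 = 2 B \frac{1}{2 J} J + 117 = \frac{B}{J} J + 117 = B + 117 = 117 + B$)
$z{\left(b{\left(3 \right)},185 \right)} + 283 = \left(117 + 185\right) + 283 = 302 + 283 = 585$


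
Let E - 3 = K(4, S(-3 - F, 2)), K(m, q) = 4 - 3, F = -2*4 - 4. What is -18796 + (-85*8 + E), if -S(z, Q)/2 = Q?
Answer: -19472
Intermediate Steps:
F = -12 (F = -8 - 4 = -12)
S(z, Q) = -2*Q
K(m, q) = 1
E = 4 (E = 3 + 1 = 4)
-18796 + (-85*8 + E) = -18796 + (-85*8 + 4) = -18796 + (-680 + 4) = -18796 - 676 = -19472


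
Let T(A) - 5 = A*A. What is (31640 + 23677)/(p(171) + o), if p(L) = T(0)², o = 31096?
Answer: 55317/31121 ≈ 1.7775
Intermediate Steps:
T(A) = 5 + A² (T(A) = 5 + A*A = 5 + A²)
p(L) = 25 (p(L) = (5 + 0²)² = (5 + 0)² = 5² = 25)
(31640 + 23677)/(p(171) + o) = (31640 + 23677)/(25 + 31096) = 55317/31121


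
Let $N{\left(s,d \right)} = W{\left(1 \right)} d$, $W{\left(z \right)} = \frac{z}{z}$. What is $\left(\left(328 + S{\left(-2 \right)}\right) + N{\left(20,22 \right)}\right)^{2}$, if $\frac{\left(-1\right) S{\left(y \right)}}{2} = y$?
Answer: $125316$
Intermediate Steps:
$W{\left(z \right)} = 1$
$N{\left(s,d \right)} = d$ ($N{\left(s,d \right)} = 1 d = d$)
$S{\left(y \right)} = - 2 y$
$\left(\left(328 + S{\left(-2 \right)}\right) + N{\left(20,22 \right)}\right)^{2} = \left(\left(328 - -4\right) + 22\right)^{2} = \left(\left(328 + 4\right) + 22\right)^{2} = \left(332 + 22\right)^{2} = 354^{2} = 125316$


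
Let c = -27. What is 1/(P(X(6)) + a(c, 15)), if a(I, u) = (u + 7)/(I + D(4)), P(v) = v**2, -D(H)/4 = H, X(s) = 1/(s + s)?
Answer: -6192/3125 ≈ -1.9814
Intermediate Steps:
X(s) = 1/(2*s)
D(H) = -4*H
a(I, u) = (7 + u)/(-16 + I) (a(I, u) = (u + 7)/(I - 4*4) = (7 + u)/(I - 16) = (7 + u)/(-16 + I))
1/(P(X(6)) + a(c, 15)) = 1/(((1/2)/6)**2 + (7 + 15)/(-16 - 27)) = 1/(((1/2)*(1/6))**2 + 22/(-43)) = 1/((1/12)**2 - 1/43*22) = 1/(1/144 - 22/43) = 1/(-3125/6192) = -6192/3125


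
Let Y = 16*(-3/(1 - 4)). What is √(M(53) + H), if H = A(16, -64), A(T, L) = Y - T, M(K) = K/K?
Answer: 1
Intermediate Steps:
M(K) = 1
Y = 16 (Y = 16*(-3/(-3)) = 16*(-3*(-⅓)) = 16*1 = 16)
A(T, L) = 16 - T
H = 0 (H = 16 - 1*16 = 16 - 16 = 0)
√(M(53) + H) = √(1 + 0) = √1 = 1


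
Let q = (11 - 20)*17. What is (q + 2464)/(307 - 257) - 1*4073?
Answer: -201339/50 ≈ -4026.8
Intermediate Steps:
q = -153 (q = -9*17 = -153)
(q + 2464)/(307 - 257) - 1*4073 = (-153 + 2464)/(307 - 257) - 1*4073 = 2311/50 - 4073 = -201339/50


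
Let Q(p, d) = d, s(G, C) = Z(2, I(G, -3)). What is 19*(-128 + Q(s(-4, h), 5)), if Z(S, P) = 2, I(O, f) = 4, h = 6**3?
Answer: -2337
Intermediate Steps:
h = 216
s(G, C) = 2
19*(-128 + Q(s(-4, h), 5)) = 19*(-128 + 5) = 19*(-123) = -2337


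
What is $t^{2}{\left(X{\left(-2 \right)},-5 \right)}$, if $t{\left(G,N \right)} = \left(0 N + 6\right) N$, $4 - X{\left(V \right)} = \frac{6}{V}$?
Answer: $900$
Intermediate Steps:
$X{\left(V \right)} = 4 - \frac{6}{V}$
$t{\left(G,N \right)} = 6 N$ ($t{\left(G,N \right)} = \left(0 + 6\right) N = 6 N$)
$t^{2}{\left(X{\left(-2 \right)},-5 \right)} = \left(6 \left(-5\right)\right)^{2} = \left(-30\right)^{2} = 900$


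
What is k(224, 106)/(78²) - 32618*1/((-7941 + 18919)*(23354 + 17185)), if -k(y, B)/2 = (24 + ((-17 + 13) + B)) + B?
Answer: -8612320075/112816915497 ≈ -0.076339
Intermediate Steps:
k(y, B) = -40 - 4*B (k(y, B) = -2*((24 + ((-17 + 13) + B)) + B) = -2*((24 + (-4 + B)) + B) = -2*((20 + B) + B) = -2*(20 + 2*B) = -40 - 4*B)
k(224, 106)/(78²) - 32618*1/((-7941 + 18919)*(23354 + 17185)) = (-40 - 4*106)/(78²) - 32618*1/((-7941 + 18919)*(23354 + 17185)) = (-40 - 424)/6084 - 32618/(10978*40539) = -464*1/6084 - 32618/445037142 = -116/1521 - 32618*1/445037142 = -116/1521 - 16309/222518571 = -8612320075/112816915497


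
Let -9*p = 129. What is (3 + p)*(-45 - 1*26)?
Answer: 2414/3 ≈ 804.67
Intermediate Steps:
p = -43/3 (p = -⅑*129 = -43/3 ≈ -14.333)
(3 + p)*(-45 - 1*26) = (3 - 43/3)*(-45 - 1*26) = -34*(-45 - 26)/3 = -34/3*(-71) = 2414/3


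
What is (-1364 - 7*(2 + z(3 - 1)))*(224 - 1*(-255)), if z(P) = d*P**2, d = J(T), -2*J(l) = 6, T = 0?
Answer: -619826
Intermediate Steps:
J(l) = -3 (J(l) = -1/2*6 = -3)
d = -3
z(P) = -3*P**2
(-1364 - 7*(2 + z(3 - 1)))*(224 - 1*(-255)) = (-1364 - 7*(2 - 3*(3 - 1)**2))*(224 - 1*(-255)) = (-1364 - 7*(2 - 3*2**2))*(224 + 255) = (-1364 - 7*(2 - 3*4))*479 = (-1364 - 7*(2 - 12))*479 = (-1364 - 7*(-10))*479 = (-1364 + 70)*479 = -1294*479 = -619826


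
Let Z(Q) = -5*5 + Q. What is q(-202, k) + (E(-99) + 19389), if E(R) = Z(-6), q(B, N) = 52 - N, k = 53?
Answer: 19357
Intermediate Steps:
Z(Q) = -25 + Q
E(R) = -31 (E(R) = -25 - 6 = -31)
q(-202, k) + (E(-99) + 19389) = (52 - 1*53) + (-31 + 19389) = (52 - 53) + 19358 = -1 + 19358 = 19357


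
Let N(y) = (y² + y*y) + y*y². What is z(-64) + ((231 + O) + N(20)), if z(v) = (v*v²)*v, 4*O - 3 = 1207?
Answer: 33573099/2 ≈ 1.6787e+7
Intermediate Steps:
O = 605/2 (O = ¾ + (¼)*1207 = ¾ + 1207/4 = 605/2 ≈ 302.50)
N(y) = y³ + 2*y² (N(y) = (y² + y²) + y³ = 2*y² + y³ = y³ + 2*y²)
z(v) = v⁴ (z(v) = v³*v = v⁴)
z(-64) + ((231 + O) + N(20)) = (-64)⁴ + ((231 + 605/2) + 20²*(2 + 20)) = 16777216 + (1067/2 + 400*22) = 16777216 + (1067/2 + 8800) = 16777216 + 18667/2 = 33573099/2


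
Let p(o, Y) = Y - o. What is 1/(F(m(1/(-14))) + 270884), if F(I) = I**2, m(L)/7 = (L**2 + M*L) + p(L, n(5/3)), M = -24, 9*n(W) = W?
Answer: 571536/154929306673 ≈ 3.6890e-6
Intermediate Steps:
n(W) = W/9
m(L) = 35/27 - 175*L + 7*L**2 (m(L) = 7*((L**2 - 24*L) + ((5/3)/9 - L)) = 7*((L**2 - 24*L) + ((5*(1/3))/9 - L)) = 7*((L**2 - 24*L) + ((1/9)*(5/3) - L)) = 7*((L**2 - 24*L) + (5/27 - L)) = 7*(5/27 + L**2 - 25*L) = 35/27 - 175*L + 7*L**2)
1/(F(m(1/(-14))) + 270884) = 1/((35/27 - 175/(-14) + 7*(1/(-14))**2)**2 + 270884) = 1/((35/27 - 175*(-1/14) + 7*(-1/14)**2)**2 + 270884) = 1/((35/27 + 25/2 + 7*(1/196))**2 + 270884) = 1/((35/27 + 25/2 + 1/28)**2 + 270884) = 1/((10457/756)**2 + 270884) = 1/(109348849/571536 + 270884) = 1/(154929306673/571536) = 571536/154929306673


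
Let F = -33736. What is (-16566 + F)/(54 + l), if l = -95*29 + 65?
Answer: 25151/1318 ≈ 19.083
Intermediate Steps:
l = -2690 (l = -2755 + 65 = -2690)
(-16566 + F)/(54 + l) = (-16566 - 33736)/(54 - 2690) = -50302/(-2636) = -50302*(-1/2636) = 25151/1318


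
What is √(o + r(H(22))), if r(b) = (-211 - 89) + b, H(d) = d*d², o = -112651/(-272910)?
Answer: √6369821642010/24810 ≈ 101.73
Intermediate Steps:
o = 10241/24810 (o = -112651*(-1/272910) = 10241/24810 ≈ 0.41278)
H(d) = d³
r(b) = -300 + b
√(o + r(H(22))) = √(10241/24810 + (-300 + 22³)) = √(10241/24810 + (-300 + 10648)) = √(10241/24810 + 10348) = √(256744121/24810) = √6369821642010/24810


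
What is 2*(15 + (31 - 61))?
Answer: -30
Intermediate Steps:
2*(15 + (31 - 61)) = 2*(15 - 30) = 2*(-15) = -30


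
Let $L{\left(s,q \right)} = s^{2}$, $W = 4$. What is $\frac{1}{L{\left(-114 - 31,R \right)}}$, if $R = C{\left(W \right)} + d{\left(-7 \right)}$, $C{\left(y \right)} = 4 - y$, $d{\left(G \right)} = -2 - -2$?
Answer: $\frac{1}{21025} \approx 4.7562 \cdot 10^{-5}$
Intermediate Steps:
$d{\left(G \right)} = 0$ ($d{\left(G \right)} = -2 + 2 = 0$)
$R = 0$ ($R = \left(4 - 4\right) + 0 = 0 + 0 = 0$)
$\frac{1}{L{\left(-114 - 31,R \right)}} = \frac{1}{\left(-114 - 31\right)^{2}} = \frac{1}{\left(-145\right)^{2}} = \frac{1}{21025}$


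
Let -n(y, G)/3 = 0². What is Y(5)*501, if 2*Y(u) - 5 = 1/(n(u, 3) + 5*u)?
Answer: 31563/25 ≈ 1262.5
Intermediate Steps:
n(y, G) = 0 (n(y, G) = -3*0² = -3*0 = 0)
Y(u) = 5/2 + 1/(10*u) (Y(u) = 5/2 + 1/(2*(0 + 5*u)) = 5/2 + 1/(2*((5*u))) = 5/2 + (1/(5*u))/2 = 5/2 + 1/(10*u))
Y(5)*501 = ((⅒)*(1 + 25*5)/5)*501 = ((⅒)*(⅕)*(1 + 125))*501 = ((⅒)*(⅕)*126)*501 = (63/25)*501 = 31563/25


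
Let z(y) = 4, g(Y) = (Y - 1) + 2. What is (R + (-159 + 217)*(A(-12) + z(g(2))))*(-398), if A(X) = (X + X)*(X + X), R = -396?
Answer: -13231112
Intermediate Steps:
g(Y) = 1 + Y (g(Y) = (-1 + Y) + 2 = 1 + Y)
A(X) = 4*X² (A(X) = (2*X)*(2*X) = 4*X²)
(R + (-159 + 217)*(A(-12) + z(g(2))))*(-398) = (-396 + (-159 + 217)*(4*(-12)² + 4))*(-398) = (-396 + 58*(4*144 + 4))*(-398) = (-396 + 58*(576 + 4))*(-398) = (-396 + 58*580)*(-398) = (-396 + 33640)*(-398) = 33244*(-398) = -13231112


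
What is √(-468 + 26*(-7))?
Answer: 5*I*√26 ≈ 25.495*I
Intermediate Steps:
√(-468 + 26*(-7)) = √(-468 - 182) = √(-650) = 5*I*√26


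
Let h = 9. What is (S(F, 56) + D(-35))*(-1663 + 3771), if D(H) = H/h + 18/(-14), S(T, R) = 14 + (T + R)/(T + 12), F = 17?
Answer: 43684084/1827 ≈ 23910.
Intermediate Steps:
S(T, R) = 14 + (R + T)/(12 + T)
D(H) = -9/7 + H/9 (D(H) = H/9 + 18/(-14) = H*(1/9) + 18*(-1/14) = H/9 - 9/7 = -9/7 + H/9)
(S(F, 56) + D(-35))*(-1663 + 3771) = ((168 + 56 + 15*17)/(12 + 17) + (-9/7 + (1/9)*(-35)))*(-1663 + 3771) = ((168 + 56 + 255)/29 + (-9/7 - 35/9))*2108 = ((1/29)*479 - 326/63)*2108 = (479/29 - 326/63)*2108 = (20723/1827)*2108 = 43684084/1827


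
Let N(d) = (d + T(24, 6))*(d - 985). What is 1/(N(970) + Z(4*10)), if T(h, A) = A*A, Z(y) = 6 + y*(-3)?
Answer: -1/15204 ≈ -6.5772e-5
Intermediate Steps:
Z(y) = 6 - 3*y
T(h, A) = A²
N(d) = (-985 + d)*(36 + d) (N(d) = (d + 6²)*(d - 985) = (d + 36)*(-985 + d) = (36 + d)*(-985 + d) = (-985 + d)*(36 + d))
1/(N(970) + Z(4*10)) = 1/((-35460 + 970² - 949*970) + (6 - 12*10)) = 1/((-35460 + 940900 - 920530) + (6 - 3*40)) = 1/(-15090 + (6 - 120)) = 1/(-15090 - 114) = 1/(-15204) = -1/15204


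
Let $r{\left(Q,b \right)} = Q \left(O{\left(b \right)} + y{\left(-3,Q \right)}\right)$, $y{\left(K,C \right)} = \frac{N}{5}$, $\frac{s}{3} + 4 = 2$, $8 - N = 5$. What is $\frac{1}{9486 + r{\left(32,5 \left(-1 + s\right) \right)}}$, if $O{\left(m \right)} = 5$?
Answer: $\frac{5}{48326} \approx 0.00010346$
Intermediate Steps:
$N = 3$ ($N = 8 - 5 = 3$)
$s = -6$ ($s = -12 + 3 \cdot 2 = -12 + 6 = -6$)
$y{\left(K,C \right)} = \frac{3}{5}$
$r{\left(Q,b \right)} = \frac{28 Q}{5}$ ($r{\left(Q,b \right)} = Q \left(5 + \frac{3}{5}\right) = Q \frac{28}{5} = \frac{28 Q}{5}$)
$\frac{1}{9486 + r{\left(32,5 \left(-1 + s\right) \right)}} = \frac{1}{9486 + \frac{28}{5} \cdot 32} = \frac{1}{9486 + \frac{896}{5}} = \frac{1}{\frac{48326}{5}} = \frac{5}{48326}$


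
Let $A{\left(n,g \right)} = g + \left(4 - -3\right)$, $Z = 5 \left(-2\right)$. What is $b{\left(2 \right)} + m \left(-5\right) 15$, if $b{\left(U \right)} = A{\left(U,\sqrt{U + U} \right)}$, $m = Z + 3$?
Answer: $534$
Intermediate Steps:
$Z = -10$
$A{\left(n,g \right)} = 7 + g$ ($A{\left(n,g \right)} = g + \left(4 + 3\right) = g + 7 = 7 + g$)
$m = -7$ ($m = -10 + 3 = -7$)
$b{\left(U \right)} = 7 + \sqrt{2} \sqrt{U}$ ($b{\left(U \right)} = 7 + \sqrt{U + U} = 7 + \sqrt{2 U} = 7 + \sqrt{2} \sqrt{U}$)
$b{\left(2 \right)} + m \left(-5\right) 15 = \left(7 + \sqrt{2} \sqrt{2}\right) + \left(-7\right) \left(-5\right) 15 = \left(7 + 2\right) + 35 \cdot 15 = 9 + 525 = 534$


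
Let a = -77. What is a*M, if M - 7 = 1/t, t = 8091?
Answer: -4361126/8091 ≈ -539.01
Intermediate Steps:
M = 56638/8091 (M = 7 + 1/8091 = 56638/8091 ≈ 7.0001)
a*M = -77*56638/8091 = -4361126/8091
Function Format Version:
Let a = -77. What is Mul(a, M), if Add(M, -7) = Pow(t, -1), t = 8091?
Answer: Rational(-4361126, 8091) ≈ -539.01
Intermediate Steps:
M = Rational(56638, 8091) (M = Add(7, Pow(8091, -1)) = Add(7, Rational(1, 8091)) = Rational(56638, 8091) ≈ 7.0001)
Mul(a, M) = Mul(-77, Rational(56638, 8091)) = Rational(-4361126, 8091)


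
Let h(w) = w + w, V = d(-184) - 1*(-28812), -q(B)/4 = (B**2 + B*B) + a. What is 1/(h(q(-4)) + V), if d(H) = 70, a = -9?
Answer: 1/28698 ≈ 3.4846e-5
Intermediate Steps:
q(B) = 36 - 8*B**2 (q(B) = -4*((B**2 + B*B) - 9) = -4*((B**2 + B**2) - 9) = -4*(2*B**2 - 9) = -4*(-9 + 2*B**2) = 36 - 8*B**2)
V = 28882 (V = 70 - 1*(-28812) = 70 + 28812 = 28882)
h(w) = 2*w
1/(h(q(-4)) + V) = 1/(2*(36 - 8*(-4)**2) + 28882) = 1/(2*(36 - 8*16) + 28882) = 1/(2*(36 - 128) + 28882) = 1/(2*(-92) + 28882) = 1/(-184 + 28882) = 1/28698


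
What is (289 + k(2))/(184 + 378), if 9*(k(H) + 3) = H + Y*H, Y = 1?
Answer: 1289/2529 ≈ 0.50969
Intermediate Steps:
k(H) = -3 + 2*H/9 (k(H) = -3 + (H + 1*H)/9 = -3 + (H + H)/9 = -3 + (2*H)/9 = -3 + 2*H/9)
(289 + k(2))/(184 + 378) = (289 + (-3 + (2/9)*2))/(184 + 378) = (289 + (-3 + 4/9))/562 = (289 - 23/9)*(1/562) = (2578/9)*(1/562) = 1289/2529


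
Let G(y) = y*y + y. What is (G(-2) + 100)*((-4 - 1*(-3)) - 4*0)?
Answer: -102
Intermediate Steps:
G(y) = y + y**2 (G(y) = y**2 + y = y + y**2)
(G(-2) + 100)*((-4 - 1*(-3)) - 4*0) = (-2*(1 - 2) + 100)*((-4 - 1*(-3)) - 4*0) = (-2*(-1) + 100)*((-4 + 3) + 0) = (2 + 100)*(-1 + 0) = 102*(-1) = -102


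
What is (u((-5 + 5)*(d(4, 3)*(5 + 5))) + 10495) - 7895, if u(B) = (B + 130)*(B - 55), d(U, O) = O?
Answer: -4550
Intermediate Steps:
u(B) = (-55 + B)*(130 + B) (u(B) = (130 + B)*(-55 + B) = (-55 + B)*(130 + B))
(u((-5 + 5)*(d(4, 3)*(5 + 5))) + 10495) - 7895 = ((-7150 + ((-5 + 5)*(3*(5 + 5)))² + 75*((-5 + 5)*(3*(5 + 5)))) + 10495) - 7895 = ((-7150 + (0*(3*10))² + 75*(0*(3*10))) + 10495) - 7895 = ((-7150 + (0*30)² + 75*(0*30)) + 10495) - 7895 = ((-7150 + 0² + 75*0) + 10495) - 7895 = ((-7150 + 0 + 0) + 10495) - 7895 = (-7150 + 10495) - 7895 = 3345 - 7895 = -4550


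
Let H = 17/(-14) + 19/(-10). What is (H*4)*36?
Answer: -15696/35 ≈ -448.46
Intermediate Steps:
H = -109/35 (H = 17*(-1/14) + 19*(-⅒) = -17/14 - 19/10 = -109/35 ≈ -3.1143)
(H*4)*36 = -109/35*4*36 = -436/35*36 = -15696/35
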